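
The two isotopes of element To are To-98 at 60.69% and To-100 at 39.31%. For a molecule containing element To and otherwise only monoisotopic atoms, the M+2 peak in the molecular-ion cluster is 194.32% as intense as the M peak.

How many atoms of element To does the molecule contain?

3

With n To atoms, P(M+2)/P(M) = C(n,1)·p^(n−1)q / p^n = n·q/p = n · 0.3931/0.6069.
n = 1.9432 × 0.6069/0.3931 = 3.00 ≈ 3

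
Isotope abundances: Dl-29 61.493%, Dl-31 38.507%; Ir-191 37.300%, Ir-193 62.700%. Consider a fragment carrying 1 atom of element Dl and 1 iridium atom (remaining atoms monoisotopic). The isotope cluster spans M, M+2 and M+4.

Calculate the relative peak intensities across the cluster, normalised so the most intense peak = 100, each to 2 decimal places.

Element Dl pattern (n=1): 0.61493 : 0.38507
Iridium pattern (n=1): 0.3730 : 0.6270
Convolve the two distributions (both contribute in 2-u steps):
  M: 0.61493×0.3730 = 0.229369
  M+2: 0.61493×0.6270 + 0.38507×0.3730 = 0.529192
  M+4: 0.38507×0.6270 = 0.241439
Scale to base peak (0.529192) = 100: 43.34 : 100.00 : 45.62

43.34 : 100.00 : 45.62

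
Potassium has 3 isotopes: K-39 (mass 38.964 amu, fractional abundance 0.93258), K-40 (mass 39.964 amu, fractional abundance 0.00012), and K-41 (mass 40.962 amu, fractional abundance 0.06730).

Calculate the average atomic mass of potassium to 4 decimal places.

39.0986 amu

Ar = Σ fᵢ·mᵢ = 0.93258 × 38.964 + 0.00012 × 39.964 + 0.06730 × 40.962
= 36.33705 + 0.00480 + 2.75674 = 39.09859 amu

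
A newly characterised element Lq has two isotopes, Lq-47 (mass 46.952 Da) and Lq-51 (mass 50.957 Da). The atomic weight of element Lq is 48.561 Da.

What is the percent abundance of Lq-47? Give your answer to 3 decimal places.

59.825%

Writing the weighted mean with unknown fraction x of Lq-47:
46.952·x + 50.957·(1 − x) = 48.561
(46.952 − 50.957)·x = 48.561 − 50.957
x = -2.396 / -4.005 = 0.59825 → 59.825% Lq-47, 40.175% Lq-51.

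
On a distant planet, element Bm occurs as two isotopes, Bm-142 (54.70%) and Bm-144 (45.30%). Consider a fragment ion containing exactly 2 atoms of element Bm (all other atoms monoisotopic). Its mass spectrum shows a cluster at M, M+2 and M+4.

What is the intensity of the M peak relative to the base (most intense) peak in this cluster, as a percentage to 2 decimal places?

60.38%

Term probabilities: M 0.2992, M+2 0.4956, M+4 0.2052. Base peak = M+2.
P(M+2) = C(2,1) × 0.5470^1 × 0.4530^1 = 2 × 0.5470 × 0.4530 = 0.495582 (base)
P(M) = C(2,0) × 0.5470^2 × 0.4530^0 = 1 × 0.299209 × 1.0000 = 0.299209
Relative intensity = 0.299209 / 0.495582 × 100 = 60.38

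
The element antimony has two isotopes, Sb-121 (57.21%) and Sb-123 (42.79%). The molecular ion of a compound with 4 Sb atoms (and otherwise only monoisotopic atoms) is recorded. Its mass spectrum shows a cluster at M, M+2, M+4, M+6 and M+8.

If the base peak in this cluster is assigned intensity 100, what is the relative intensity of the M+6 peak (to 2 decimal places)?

Binomial terms of (0.5721 + 0.4279)^4: M 0.1071, M+2 0.3205, M+4 0.3596, M+6 0.1793, M+8 0.0335 → M+4 is the base peak.
P(M+4) = C(4,2) × 0.5721^2 × 0.4279^2 = 6 × 0.32729841 × 0.18309841 = 0.359567 (base)
P(M+6) = C(4,3) × 0.5721^1 × 0.4279^3 = 4 × 0.5721 × 0.07834781 = 0.179291
Relative intensity = 0.179291 / 0.359567 × 100 = 49.86

49.86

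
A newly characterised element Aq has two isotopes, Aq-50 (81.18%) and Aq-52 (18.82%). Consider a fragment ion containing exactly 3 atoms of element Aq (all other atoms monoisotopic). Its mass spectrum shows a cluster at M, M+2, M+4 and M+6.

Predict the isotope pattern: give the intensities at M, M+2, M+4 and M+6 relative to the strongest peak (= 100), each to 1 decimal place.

100.0 : 69.5 : 16.1 : 1.2

Expanding (0.8118 + 0.1882)^3:
P(M) = 0.8118^3 = 0.534992
P(M+2) = 3 × 0.8118^2 × 0.1882^1 = 0.372082
P(M+4) = 3 × 0.8118^1 × 0.1882^2 = 0.086260
P(M+6) = 0.1882^3 = 0.006666
The M peak is largest (0.534992); scaling to 100 gives 100.0 : 69.5 : 16.1 : 1.2.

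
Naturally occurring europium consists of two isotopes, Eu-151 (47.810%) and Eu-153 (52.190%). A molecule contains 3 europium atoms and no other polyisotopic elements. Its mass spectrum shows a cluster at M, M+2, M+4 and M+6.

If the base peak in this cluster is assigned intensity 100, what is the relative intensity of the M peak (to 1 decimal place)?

Binomial terms of (0.47810 + 0.52190)^3: M 0.1093, M+2 0.3579, M+4 0.3907, M+6 0.1422 → M+4 is the base peak.
P(M+4) = C(3,2) × 0.47810^1 × 0.52190^2 = 3 × 0.4781 × 0.27237961 = 0.390674 (base)
P(M) = C(3,0) × 0.47810^3 × 0.52190^0 = 1 × 0.10928391 × 1.0000 = 0.109284
Relative intensity = 0.109284 / 0.390674 × 100 = 28.0

28.0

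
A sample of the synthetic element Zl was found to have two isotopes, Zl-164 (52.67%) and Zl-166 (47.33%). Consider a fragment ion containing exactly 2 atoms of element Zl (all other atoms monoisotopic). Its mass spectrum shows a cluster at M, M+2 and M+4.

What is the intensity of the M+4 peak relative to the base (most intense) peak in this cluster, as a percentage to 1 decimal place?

44.9%

Binomial terms of (0.5267 + 0.4733)^2: M 0.2774, M+2 0.4986, M+4 0.2240 → M+2 is the base peak.
P(M+2) = C(2,1) × 0.5267^1 × 0.4733^1 = 2 × 0.5267 × 0.4733 = 0.498574 (base)
P(M+4) = C(2,2) × 0.5267^0 × 0.4733^2 = 1 × 1.0000 × 0.22401289 = 0.224013
Relative intensity = 0.224013 / 0.498574 × 100 = 44.9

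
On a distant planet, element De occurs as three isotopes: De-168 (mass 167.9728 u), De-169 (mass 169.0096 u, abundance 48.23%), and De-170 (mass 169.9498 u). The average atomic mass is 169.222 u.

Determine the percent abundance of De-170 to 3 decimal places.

37.893%

Let x and y be the fractions of De-168 and De-170. Then x + y = 1 − 0.4823 = 0.5177 and 167.9728x + 169.9498y = 169.222 − 0.4823×169.0096 = 87.70866992.
Substituting: 167.9728x + 169.9498(0.5177 − x) = 87.70866992
(167.9728 − 169.9498)x = -0.27434154  ⇒  x = 0.13877, y = 0.37893
De-168: 13.877%, De-170: 37.893%.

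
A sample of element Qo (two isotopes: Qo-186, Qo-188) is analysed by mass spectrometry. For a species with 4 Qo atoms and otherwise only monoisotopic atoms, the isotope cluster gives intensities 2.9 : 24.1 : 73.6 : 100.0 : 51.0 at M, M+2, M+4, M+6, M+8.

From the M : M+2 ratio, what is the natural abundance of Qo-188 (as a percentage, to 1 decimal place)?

67.5%

If p is the fraction of Qo that is Qo-186, then I(M+2)/I(M) = [C(4,1)·p^3·(1−p)] / p^4 = 4·(1−p)/p = 24.1/2.9 = 8.3103
(1−p)/p = 8.3103/4 = 2.0776  ⇒  p = 1/(1 + 2.0776) = 0.3249
Qo-186: 32.5%, Qo-188: 67.5%.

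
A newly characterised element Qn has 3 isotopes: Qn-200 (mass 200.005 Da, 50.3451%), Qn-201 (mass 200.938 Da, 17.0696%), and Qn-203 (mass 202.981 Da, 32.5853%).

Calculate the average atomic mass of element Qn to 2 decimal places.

The abundance-weighted mean is 0.503451 × 200.005 + 0.170696 × 200.938 + 0.325853 × 202.981
= 100.6927 + 34.2993 + 66.1420 = 201.1340 Da

201.13 Da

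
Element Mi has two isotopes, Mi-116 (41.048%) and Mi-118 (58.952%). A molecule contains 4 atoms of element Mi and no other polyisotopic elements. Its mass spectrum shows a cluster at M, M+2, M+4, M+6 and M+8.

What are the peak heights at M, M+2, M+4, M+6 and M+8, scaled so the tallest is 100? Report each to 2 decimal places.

The 4 Mi atoms are independent, so intensities follow the terms of (0.41048 + 0.58952)^4.
P(M) = 0.41048^4 = 0.028390
P(M+2) = 4 × 0.41048^3 × 0.58952^1 = 0.163093
P(M+4) = 6 × 0.41048^2 × 0.58952^2 = 0.351344
P(M+6) = 4 × 0.41048^1 × 0.58952^3 = 0.336394
P(M+8) = 0.58952^4 = 0.120780
The M+4 peak is largest (0.351344); scaling to 100 gives 8.08 : 46.42 : 100.00 : 95.74 : 34.38.

8.08 : 46.42 : 100.00 : 95.74 : 34.38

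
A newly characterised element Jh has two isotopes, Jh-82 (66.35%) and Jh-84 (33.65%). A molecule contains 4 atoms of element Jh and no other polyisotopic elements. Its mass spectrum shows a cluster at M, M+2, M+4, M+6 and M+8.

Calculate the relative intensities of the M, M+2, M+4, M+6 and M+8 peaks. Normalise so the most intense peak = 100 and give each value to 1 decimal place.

49.3 : 100.0 : 76.1 : 25.7 : 3.3

The 4 Jh atoms are independent, so intensities follow the terms of (0.6635 + 0.3365)^4.
P(M) = 0.6635^4 = 0.193804
P(M+2) = 4 × 0.6635^3 × 0.3365^1 = 0.393159
P(M+4) = 6 × 0.6635^2 × 0.3365^2 = 0.299091
P(M+6) = 4 × 0.6635^1 × 0.3365^3 = 0.101124
P(M+8) = 0.3365^4 = 0.012822
The M+2 peak is largest (0.393159); scaling to 100 gives 49.3 : 100.0 : 76.1 : 25.7 : 3.3.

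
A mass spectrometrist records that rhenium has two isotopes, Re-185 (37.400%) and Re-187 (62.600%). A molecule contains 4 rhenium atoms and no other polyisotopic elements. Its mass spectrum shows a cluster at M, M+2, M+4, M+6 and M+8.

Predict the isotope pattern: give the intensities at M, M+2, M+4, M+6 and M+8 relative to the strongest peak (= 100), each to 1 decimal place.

5.3 : 35.7 : 89.6 : 100.0 : 41.8

Each Re atom is independently Re-185 (p = 0.37400) or Re-187 (q = 0.62600); the cluster is the binomial expansion (p + q)^4.
P(M) = 0.37400^4 = 0.019565
P(M+2) = 4 × 0.37400^3 × 0.62600^1 = 0.130993
P(M+4) = 6 × 0.37400^2 × 0.62600^2 = 0.328884
P(M+6) = 4 × 0.37400^1 × 0.62600^3 = 0.366990
P(M+8) = 0.62600^4 = 0.153567
The M+6 peak is largest (0.366990); scaling to 100 gives 5.3 : 35.7 : 89.6 : 100.0 : 41.8.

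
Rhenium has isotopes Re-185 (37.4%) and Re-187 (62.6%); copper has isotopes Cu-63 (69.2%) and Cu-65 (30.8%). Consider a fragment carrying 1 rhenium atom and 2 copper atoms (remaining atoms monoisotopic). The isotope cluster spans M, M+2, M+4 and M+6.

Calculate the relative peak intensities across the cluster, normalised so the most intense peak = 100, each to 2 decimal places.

39.00 : 100.00 : 65.84 : 12.93

Rhenium pattern (n=1): 0.3740 : 0.6260
Copper pattern (n=2): 0.478864 : 0.426272 : 0.094864
Convolve the two distributions (both contribute in 2-u steps):
  M: 0.3740×0.478864 = 0.179095
  M+2: 0.3740×0.426272 + 0.6260×0.478864 = 0.459195
  M+4: 0.3740×0.094864 + 0.6260×0.426272 = 0.302325
  M+6: 0.6260×0.094864 = 0.059385
Scale to base peak (0.459195) = 100: 39.00 : 100.00 : 65.84 : 12.93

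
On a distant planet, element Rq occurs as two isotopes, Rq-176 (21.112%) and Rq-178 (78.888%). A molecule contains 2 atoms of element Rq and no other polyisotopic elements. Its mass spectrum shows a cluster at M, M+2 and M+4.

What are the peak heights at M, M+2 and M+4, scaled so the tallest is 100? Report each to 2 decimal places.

Expanding (0.21112 + 0.78888)^2:
P(M) = 0.21112^2 = 0.044572
P(M+2) = 2 × 0.21112^1 × 0.78888^1 = 0.333097
P(M+4) = 0.78888^2 = 0.622332
The M+4 peak is largest (0.622332); scaling to 100 gives 7.16 : 53.52 : 100.00.

7.16 : 53.52 : 100.00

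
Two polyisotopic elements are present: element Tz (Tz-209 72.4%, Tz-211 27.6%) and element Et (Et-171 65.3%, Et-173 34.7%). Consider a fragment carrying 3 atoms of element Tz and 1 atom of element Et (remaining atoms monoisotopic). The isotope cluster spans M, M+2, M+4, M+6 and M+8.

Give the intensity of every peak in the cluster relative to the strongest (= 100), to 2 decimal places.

59.70 : 100.00 : 62.31 : 17.14 : 1.76

Element Tz pattern (n=3): 0.37950342 : 0.43401773 : 0.16545427 : 0.02102458
Element Et pattern (n=1): 0.6530 : 0.3470
Convolve the two distributions (both contribute in 2-u steps):
  M: 0.37950342×0.6530 = 0.247816
  M+2: 0.37950342×0.3470 + 0.43401773×0.6530 = 0.415101
  M+4: 0.43401773×0.3470 + 0.16545427×0.6530 = 0.258646
  M+6: 0.16545427×0.3470 + 0.02102458×0.6530 = 0.071142
  M+8: 0.02102458×0.3470 = 0.007296
Scale to base peak (0.415101) = 100: 59.70 : 100.00 : 62.31 : 17.14 : 1.76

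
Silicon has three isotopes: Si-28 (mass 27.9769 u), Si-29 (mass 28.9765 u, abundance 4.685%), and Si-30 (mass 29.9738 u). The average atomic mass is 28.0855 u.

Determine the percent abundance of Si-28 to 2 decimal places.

92.22%

Let x and y be the fractions of Si-28 and Si-30. Then x + y = 1 − 0.04685 = 0.95315 and 27.9769x + 29.9738y = 28.0855 − 0.04685×28.9765 = 26.727950975.
Substituting: 27.9769x + 29.9738(0.95315 − x) = 26.727950975
(27.9769 − 29.9738)x = -1.841576495  ⇒  x = 0.92222, y = 0.03093
Si-28: 92.22%, Si-30: 3.09%.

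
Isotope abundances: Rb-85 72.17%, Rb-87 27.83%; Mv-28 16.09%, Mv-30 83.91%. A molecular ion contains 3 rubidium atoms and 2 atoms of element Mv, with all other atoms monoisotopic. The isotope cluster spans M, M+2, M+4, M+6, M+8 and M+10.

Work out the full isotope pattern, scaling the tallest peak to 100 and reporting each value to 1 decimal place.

Rubidium pattern (n=3): 0.37589809 : 0.43485841 : 0.16768892 : 0.02155458
Element Mv pattern (n=2): 0.02588881 : 0.27002238 : 0.70408881
Convolve the two distributions (both contribute in 2-u steps):
  M: 0.37589809×0.02588881 = 0.009732
  M+2: 0.37589809×0.27002238 + 0.43485841×0.02588881 = 0.112759
  M+4: 0.37589809×0.70408881 + 0.43485841×0.27002238 + 0.16768892×0.02588881 = 0.386428
  M+6: 0.43485841×0.70408881 + 0.16768892×0.27002238 + 0.02155458×0.02588881 = 0.352017
  M+8: 0.16768892×0.70408881 + 0.02155458×0.27002238 = 0.123888
  M+10: 0.02155458×0.70408881 = 0.015176
Scale to base peak (0.386428) = 100: 2.5 : 29.2 : 100.0 : 91.1 : 32.1 : 3.9

2.5 : 29.2 : 100.0 : 91.1 : 32.1 : 3.9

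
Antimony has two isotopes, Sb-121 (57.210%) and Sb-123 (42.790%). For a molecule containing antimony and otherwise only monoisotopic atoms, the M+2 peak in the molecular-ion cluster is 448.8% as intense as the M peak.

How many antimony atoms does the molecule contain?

6

With n Sb atoms, P(M+2)/P(M) = C(n,1)·p^(n−1)q / p^n = n·q/p = n · 0.42790/0.57210.
n = 4.488 × 0.57210/0.42790 = 6.00 ≈ 6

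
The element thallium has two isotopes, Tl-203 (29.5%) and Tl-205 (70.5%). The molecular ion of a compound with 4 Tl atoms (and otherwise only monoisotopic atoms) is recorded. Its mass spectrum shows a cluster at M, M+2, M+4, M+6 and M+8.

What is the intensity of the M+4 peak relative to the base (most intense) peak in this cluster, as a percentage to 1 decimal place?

62.8%

(0.295 + 0.705)^4 gives M 0.0076, M+2 0.0724, M+4 0.2595, M+6 0.4135, M+8 0.2470; the largest is M+6.
P(M+6) = C(4,3) × 0.295^1 × 0.705^3 = 4 × 0.2950 × 0.35040263 = 0.413475 (base)
P(M+4) = C(4,2) × 0.295^2 × 0.705^2 = 6 × 0.087025 × 0.497025 = 0.259522
Relative intensity = 0.259522 / 0.413475 × 100 = 62.8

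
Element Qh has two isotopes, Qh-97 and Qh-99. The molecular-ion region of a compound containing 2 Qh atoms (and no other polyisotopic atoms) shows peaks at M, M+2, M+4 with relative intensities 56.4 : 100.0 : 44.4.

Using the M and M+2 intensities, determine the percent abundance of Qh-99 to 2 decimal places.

Write p for the Qh-97 fraction. I(M+2)/I(M) = [C(2,1)·p^1·(1−p)] / p^2 = 2·(1−p)/p = 100.0/56.4 = 1.7730
(1−p)/p = 1.7730/2 = 0.8865  ⇒  p = 1/(1 + 0.8865) = 0.5301
Qh-97: 53.01%, Qh-99: 46.99%.

46.99%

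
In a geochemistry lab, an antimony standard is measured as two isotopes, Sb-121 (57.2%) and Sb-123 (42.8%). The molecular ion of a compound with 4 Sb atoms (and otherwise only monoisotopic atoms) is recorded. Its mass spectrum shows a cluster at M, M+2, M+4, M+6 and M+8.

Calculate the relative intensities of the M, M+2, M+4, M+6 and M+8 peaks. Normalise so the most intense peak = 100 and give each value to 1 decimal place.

29.8 : 89.1 : 100.0 : 49.9 : 9.3

Expanding (0.572 + 0.428)^4:
P(M) = 0.572^4 = 0.107049
P(M+2) = 4 × 0.572^3 × 0.428^1 = 0.320400
P(M+4) = 6 × 0.572^2 × 0.428^2 = 0.359609
P(M+6) = 4 × 0.572^1 × 0.428^3 = 0.179385
P(M+8) = 0.428^4 = 0.033556
The M+4 peak is largest (0.359609); scaling to 100 gives 29.8 : 89.1 : 100.0 : 49.9 : 9.3.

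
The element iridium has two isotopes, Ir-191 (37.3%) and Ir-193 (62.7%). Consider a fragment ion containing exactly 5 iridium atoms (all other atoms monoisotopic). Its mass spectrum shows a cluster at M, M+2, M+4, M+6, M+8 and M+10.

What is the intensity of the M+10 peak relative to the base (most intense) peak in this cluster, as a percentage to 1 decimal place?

Binomial terms of (0.373 + 0.627)^5: M 0.0072, M+2 0.0607, M+4 0.2040, M+6 0.3429, M+8 0.2882, M+10 0.0969 → M+6 is the base peak.
P(M+6) = C(5,3) × 0.373^2 × 0.627^3 = 10 × 0.139129 × 0.24649188 = 0.342942 (base)
P(M+10) = C(5,5) × 0.373^0 × 0.627^5 = 1 × 1.0000 × 0.09690311 = 0.096903
Relative intensity = 0.096903 / 0.342942 × 100 = 28.3

28.3%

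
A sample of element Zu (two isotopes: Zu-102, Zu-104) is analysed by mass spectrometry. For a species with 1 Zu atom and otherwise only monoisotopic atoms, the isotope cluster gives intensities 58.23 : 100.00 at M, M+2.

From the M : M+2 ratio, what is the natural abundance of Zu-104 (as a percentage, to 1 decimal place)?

63.2%

Let p = fractional abundance of Zu-102. I(M+2)/I(M) = [C(1,1)·p^0·(1−p)] / p^1 = 1·(1−p)/p = 100.00/58.23 = 1.7173
(1−p)/p = 1.7173/1 = 1.7173  ⇒  p = 1/(1 + 1.7173) = 0.3680
Zu-102: 36.8%, Zu-104: 63.2%.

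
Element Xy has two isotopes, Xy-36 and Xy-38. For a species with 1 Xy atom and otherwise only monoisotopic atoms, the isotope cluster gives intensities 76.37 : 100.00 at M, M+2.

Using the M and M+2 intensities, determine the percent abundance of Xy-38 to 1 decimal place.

If p is the fraction of Xy that is Xy-36, then I(M+2)/I(M) = [C(1,1)·p^0·(1−p)] / p^1 = 1·(1−p)/p = 100.00/76.37 = 1.3094
(1−p)/p = 1.3094/1 = 1.3094  ⇒  p = 1/(1 + 1.3094) = 0.4330
Xy-36: 43.3%, Xy-38: 56.7%.

56.7%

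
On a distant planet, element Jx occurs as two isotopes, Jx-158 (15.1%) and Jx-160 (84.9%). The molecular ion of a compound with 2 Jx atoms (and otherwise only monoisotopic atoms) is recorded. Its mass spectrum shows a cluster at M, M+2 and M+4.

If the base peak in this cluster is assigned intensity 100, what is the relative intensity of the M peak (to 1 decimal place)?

3.2

Binomial terms of (0.151 + 0.849)^2: M 0.0228, M+2 0.2564, M+4 0.7208 → M+4 is the base peak.
P(M+4) = C(2,2) × 0.151^0 × 0.849^2 = 1 × 1.0000 × 0.720801 = 0.720801 (base)
P(M) = C(2,0) × 0.151^2 × 0.849^0 = 1 × 0.022801 × 1.0000 = 0.022801
Relative intensity = 0.022801 / 0.720801 × 100 = 3.2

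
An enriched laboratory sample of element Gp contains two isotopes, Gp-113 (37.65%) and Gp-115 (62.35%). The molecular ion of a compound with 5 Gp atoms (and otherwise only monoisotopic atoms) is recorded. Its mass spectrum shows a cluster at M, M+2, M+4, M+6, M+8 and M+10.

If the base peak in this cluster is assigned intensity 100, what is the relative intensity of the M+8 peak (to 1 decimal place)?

82.8

(0.3765 + 0.6235)^5 gives M 0.0076, M+2 0.0626, M+4 0.2075, M+6 0.3436, M+8 0.2845, M+10 0.0942; the largest is M+6.
P(M+6) = C(5,3) × 0.3765^2 × 0.6235^3 = 10 × 0.14175225 × 0.24238703 = 0.343589 (base)
P(M+8) = C(5,4) × 0.3765^1 × 0.6235^4 = 5 × 0.3765 × 0.15112831 = 0.284499
Relative intensity = 0.284499 / 0.343589 × 100 = 82.8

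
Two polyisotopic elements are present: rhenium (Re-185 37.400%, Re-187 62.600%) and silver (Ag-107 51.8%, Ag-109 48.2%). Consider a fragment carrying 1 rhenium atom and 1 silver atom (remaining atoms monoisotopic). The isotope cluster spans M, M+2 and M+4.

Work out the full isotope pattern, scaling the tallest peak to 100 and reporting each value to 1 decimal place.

Rhenium pattern (n=1): 0.3740 : 0.6260
Silver pattern (n=1): 0.5180 : 0.4820
Convolve the two distributions (both contribute in 2-u steps):
  M: 0.3740×0.5180 = 0.193732
  M+2: 0.3740×0.4820 + 0.6260×0.5180 = 0.504536
  M+4: 0.6260×0.4820 = 0.301732
Scale to base peak (0.504536) = 100: 38.4 : 100.0 : 59.8

38.4 : 100.0 : 59.8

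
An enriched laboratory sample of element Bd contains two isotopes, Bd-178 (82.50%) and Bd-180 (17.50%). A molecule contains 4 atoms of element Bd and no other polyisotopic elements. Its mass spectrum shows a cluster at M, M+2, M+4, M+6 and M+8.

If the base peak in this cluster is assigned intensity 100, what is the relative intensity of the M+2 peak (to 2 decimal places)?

(0.8250 + 0.1750)^4 gives M 0.4633, M+2 0.3931, M+4 0.1251, M+6 0.0177, M+8 0.0009; the largest is M.
P(M) = C(4,0) × 0.8250^4 × 0.1750^0 = 1 × 0.46325039 × 1.0000 = 0.463250 (base)
P(M+2) = C(4,1) × 0.8250^3 × 0.1750^1 = 4 × 0.56151562 × 0.1750 = 0.393061
Relative intensity = 0.393061 / 0.463250 × 100 = 84.85

84.85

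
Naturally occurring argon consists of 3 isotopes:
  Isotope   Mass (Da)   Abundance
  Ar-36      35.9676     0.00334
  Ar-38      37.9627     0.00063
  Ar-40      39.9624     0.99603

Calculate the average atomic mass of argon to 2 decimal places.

39.95 Da

Weight each isotope mass by its fractional abundance: 0.00334 × 35.9676 + 0.00063 × 37.9627 + 0.99603 × 39.9624
= 0.12013 + 0.02392 + 39.80375 = 39.94780 Da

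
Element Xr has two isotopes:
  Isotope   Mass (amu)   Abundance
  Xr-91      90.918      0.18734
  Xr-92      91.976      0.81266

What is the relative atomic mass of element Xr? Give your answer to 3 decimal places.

91.778 amu

Average mass = Σ (abundance × isotope mass) = 0.18734 × 90.918 + 0.81266 × 91.976
= 17.0326 + 74.7452 = 91.7778 amu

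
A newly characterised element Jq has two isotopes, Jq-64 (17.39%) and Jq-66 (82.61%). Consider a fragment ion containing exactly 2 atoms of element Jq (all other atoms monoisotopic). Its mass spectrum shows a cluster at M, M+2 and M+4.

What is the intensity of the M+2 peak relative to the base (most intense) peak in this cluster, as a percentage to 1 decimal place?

Term probabilities: M 0.0302, M+2 0.2873, M+4 0.6824. Base peak = M+4.
P(M+4) = C(2,2) × 0.1739^0 × 0.8261^2 = 1 × 1.0000 × 0.68244121 = 0.682441 (base)
P(M+2) = C(2,1) × 0.1739^1 × 0.8261^1 = 2 × 0.1739 × 0.8261 = 0.287318
Relative intensity = 0.287318 / 0.682441 × 100 = 42.1

42.1%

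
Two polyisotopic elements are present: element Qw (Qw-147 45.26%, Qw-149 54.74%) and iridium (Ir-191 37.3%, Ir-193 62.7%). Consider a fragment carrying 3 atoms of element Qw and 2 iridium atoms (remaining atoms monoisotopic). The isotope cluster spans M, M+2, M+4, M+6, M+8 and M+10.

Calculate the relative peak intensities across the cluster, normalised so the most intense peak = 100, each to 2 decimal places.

Element Qw pattern (n=3): 0.09271364 : 0.33639935 : 0.40686037 : 0.16402664
Iridium pattern (n=2): 0.139129 : 0.467742 : 0.393129
Convolve the two distributions (both contribute in 2-u steps):
  M: 0.09271364×0.139129 = 0.012899
  M+2: 0.09271364×0.467742 + 0.33639935×0.139129 = 0.090169
  M+4: 0.09271364×0.393129 + 0.33639935×0.467742 + 0.40686037×0.139129 = 0.250403
  M+6: 0.33639935×0.393129 + 0.40686037×0.467742 + 0.16402664×0.139129 = 0.345375
  M+8: 0.40686037×0.393129 + 0.16402664×0.467742 = 0.236671
  M+10: 0.16402664×0.393129 = 0.064484
Scale to base peak (0.345375) = 100: 3.73 : 26.11 : 72.50 : 100.00 : 68.53 : 18.67

3.73 : 26.11 : 72.50 : 100.00 : 68.53 : 18.67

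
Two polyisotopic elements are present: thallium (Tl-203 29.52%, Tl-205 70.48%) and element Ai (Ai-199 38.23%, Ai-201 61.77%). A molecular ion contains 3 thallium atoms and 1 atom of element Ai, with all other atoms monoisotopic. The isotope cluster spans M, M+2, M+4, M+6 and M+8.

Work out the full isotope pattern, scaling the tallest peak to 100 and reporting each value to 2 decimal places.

2.42 : 21.29 : 69.53 : 100.00 : 53.32

Thallium pattern (n=3): 0.02572463 : 0.18425524 : 0.43991564 : 0.35010449
Element Ai pattern (n=1): 0.3823 : 0.6177
Convolve the two distributions (both contribute in 2-u steps):
  M: 0.02572463×0.3823 = 0.009835
  M+2: 0.02572463×0.6177 + 0.18425524×0.3823 = 0.086331
  M+4: 0.18425524×0.6177 + 0.43991564×0.3823 = 0.281994
  M+6: 0.43991564×0.6177 + 0.35010449×0.3823 = 0.405581
  M+8: 0.35010449×0.6177 = 0.216260
Scale to base peak (0.405581) = 100: 2.42 : 21.29 : 69.53 : 100.00 : 53.32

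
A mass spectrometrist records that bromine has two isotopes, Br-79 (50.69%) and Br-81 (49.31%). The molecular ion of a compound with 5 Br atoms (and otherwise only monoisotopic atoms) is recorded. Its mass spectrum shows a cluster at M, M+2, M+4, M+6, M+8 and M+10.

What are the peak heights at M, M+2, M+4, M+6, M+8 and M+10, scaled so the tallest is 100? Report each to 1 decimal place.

The 5 Br atoms are independent, so intensities follow the terms of (0.5069 + 0.4931)^5.
P(M) = 0.5069^5 = 0.033467
P(M+2) = 5 × 0.5069^4 × 0.4931^1 = 0.162777
P(M+4) = 10 × 0.5069^3 × 0.4931^2 = 0.316692
P(M+6) = 10 × 0.5069^2 × 0.4931^3 = 0.308070
P(M+8) = 5 × 0.5069^1 × 0.4931^4 = 0.149842
P(M+10) = 0.4931^5 = 0.029152
The M+4 peak is largest (0.316692); scaling to 100 gives 10.6 : 51.4 : 100.0 : 97.3 : 47.3 : 9.2.

10.6 : 51.4 : 100.0 : 97.3 : 47.3 : 9.2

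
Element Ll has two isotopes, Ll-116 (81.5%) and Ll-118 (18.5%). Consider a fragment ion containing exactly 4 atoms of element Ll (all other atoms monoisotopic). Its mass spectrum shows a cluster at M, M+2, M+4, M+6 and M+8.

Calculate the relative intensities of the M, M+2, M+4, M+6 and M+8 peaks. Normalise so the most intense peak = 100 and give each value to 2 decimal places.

Each Ll atom is independently Ll-116 (p = 0.815) or Ll-118 (q = 0.185); the cluster is the binomial expansion (p + q)^4.
P(M) = 0.815^4 = 0.441195
P(M+2) = 4 × 0.815^3 × 0.185^1 = 0.400594
P(M+4) = 6 × 0.815^2 × 0.185^2 = 0.136399
P(M+6) = 4 × 0.815^1 × 0.185^3 = 0.020641
P(M+8) = 0.185^4 = 0.001171
The M peak is largest (0.441195); scaling to 100 gives 100.00 : 90.80 : 30.92 : 4.68 : 0.27.

100.00 : 90.80 : 30.92 : 4.68 : 0.27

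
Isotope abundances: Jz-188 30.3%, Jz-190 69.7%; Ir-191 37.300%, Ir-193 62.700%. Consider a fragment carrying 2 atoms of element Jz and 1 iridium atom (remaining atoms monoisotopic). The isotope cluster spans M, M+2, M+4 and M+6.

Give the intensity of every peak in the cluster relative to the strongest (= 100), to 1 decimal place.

Element Jz pattern (n=2): 0.091809 : 0.422382 : 0.485809
Iridium pattern (n=1): 0.3730 : 0.6270
Convolve the two distributions (both contribute in 2-u steps):
  M: 0.091809×0.3730 = 0.034245
  M+2: 0.091809×0.6270 + 0.422382×0.3730 = 0.215113
  M+4: 0.422382×0.6270 + 0.485809×0.3730 = 0.446040
  M+6: 0.485809×0.6270 = 0.304602
Scale to base peak (0.446040) = 100: 7.7 : 48.2 : 100.0 : 68.3

7.7 : 48.2 : 100.0 : 68.3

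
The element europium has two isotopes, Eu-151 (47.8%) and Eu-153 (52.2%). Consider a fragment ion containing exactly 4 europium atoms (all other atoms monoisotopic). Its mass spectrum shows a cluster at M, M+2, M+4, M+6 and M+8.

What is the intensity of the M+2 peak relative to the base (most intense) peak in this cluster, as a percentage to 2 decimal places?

61.05%

Binomial terms of (0.478 + 0.522)^4: M 0.0522, M+2 0.2280, M+4 0.3735, M+6 0.2720, M+8 0.0742 → M+4 is the base peak.
P(M+4) = C(4,2) × 0.478^2 × 0.522^2 = 6 × 0.228484 × 0.272484 = 0.373549 (base)
P(M+2) = C(4,1) × 0.478^3 × 0.522^1 = 4 × 0.10921535 × 0.5220 = 0.228042
Relative intensity = 0.228042 / 0.373549 × 100 = 61.05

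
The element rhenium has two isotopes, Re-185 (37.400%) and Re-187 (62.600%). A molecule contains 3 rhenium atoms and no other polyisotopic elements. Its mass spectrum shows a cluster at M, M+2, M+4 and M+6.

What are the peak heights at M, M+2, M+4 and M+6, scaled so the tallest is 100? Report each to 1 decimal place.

11.9 : 59.7 : 100.0 : 55.8

Each Re atom is independently Re-185 (p = 0.37400) or Re-187 (q = 0.62600); the cluster is the binomial expansion (p + q)^3.
P(M) = 0.37400^3 = 0.052314
P(M+2) = 3 × 0.37400^2 × 0.62600^1 = 0.262687
P(M+4) = 3 × 0.37400^1 × 0.62600^2 = 0.439685
P(M+6) = 0.62600^3 = 0.245314
The M+4 peak is largest (0.439685); scaling to 100 gives 11.9 : 59.7 : 100.0 : 55.8.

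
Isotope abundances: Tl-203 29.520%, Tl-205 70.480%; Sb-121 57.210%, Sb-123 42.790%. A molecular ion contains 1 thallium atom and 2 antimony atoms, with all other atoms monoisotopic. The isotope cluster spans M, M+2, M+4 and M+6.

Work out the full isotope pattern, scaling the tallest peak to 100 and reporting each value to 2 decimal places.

Thallium pattern (n=1): 0.2952 : 0.7048
Antimony pattern (n=2): 0.32729841 : 0.48960318 : 0.18309841
Convolve the two distributions (both contribute in 2-u steps):
  M: 0.2952×0.32729841 = 0.096618
  M+2: 0.2952×0.48960318 + 0.7048×0.32729841 = 0.375211
  M+4: 0.2952×0.18309841 + 0.7048×0.48960318 = 0.399123
  M+6: 0.7048×0.18309841 = 0.129048
Scale to base peak (0.399123) = 100: 24.21 : 94.01 : 100.00 : 32.33

24.21 : 94.01 : 100.00 : 32.33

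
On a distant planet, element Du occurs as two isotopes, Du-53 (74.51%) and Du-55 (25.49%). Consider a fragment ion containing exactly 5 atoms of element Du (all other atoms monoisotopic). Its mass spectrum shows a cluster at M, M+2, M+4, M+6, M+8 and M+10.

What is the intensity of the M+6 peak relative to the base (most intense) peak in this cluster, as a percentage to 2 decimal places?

23.41%

Term probabilities: M 0.2297, M+2 0.3928, M+4 0.2688, M+6 0.0919, M+8 0.0157, M+10 0.0011. Base peak = M+2.
P(M+2) = C(5,1) × 0.7451^4 × 0.2549^1 = 5 × 0.30821818 × 0.2549 = 0.392824 (base)
P(M+6) = C(5,3) × 0.7451^2 × 0.2549^3 = 10 × 0.55517401 × 0.01656188 = 0.091947
Relative intensity = 0.091947 / 0.392824 × 100 = 23.41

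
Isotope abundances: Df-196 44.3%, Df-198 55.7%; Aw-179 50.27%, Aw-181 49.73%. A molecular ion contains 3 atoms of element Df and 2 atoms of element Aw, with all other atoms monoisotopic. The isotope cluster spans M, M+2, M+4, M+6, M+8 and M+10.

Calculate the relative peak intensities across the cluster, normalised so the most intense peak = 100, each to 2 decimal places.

Element Df pattern (n=3): 0.08693831 : 0.32793208 : 0.41232092 : 0.17280869
Element Aw pattern (n=2): 0.25270729 : 0.49998542 : 0.24730729
Convolve the two distributions (both contribute in 2-u steps):
  M: 0.08693831×0.25270729 = 0.021970
  M+2: 0.08693831×0.49998542 + 0.32793208×0.25270729 = 0.126339
  M+4: 0.08693831×0.24730729 + 0.32793208×0.49998542 + 0.41232092×0.25270729 = 0.289658
  M+6: 0.32793208×0.24730729 + 0.41232092×0.49998542 + 0.17280869×0.25270729 = 0.330924
  M+8: 0.41232092×0.24730729 + 0.17280869×0.49998542 = 0.188372
  M+10: 0.17280869×0.24730729 = 0.042737
Scale to base peak (0.330924) = 100: 6.64 : 38.18 : 87.53 : 100.00 : 56.92 : 12.91

6.64 : 38.18 : 87.53 : 100.00 : 56.92 : 12.91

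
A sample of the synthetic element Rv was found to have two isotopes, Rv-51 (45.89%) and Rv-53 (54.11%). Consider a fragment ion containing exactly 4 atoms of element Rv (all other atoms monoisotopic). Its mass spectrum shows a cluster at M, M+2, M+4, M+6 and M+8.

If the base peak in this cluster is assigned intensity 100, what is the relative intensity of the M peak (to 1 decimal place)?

Term probabilities: M 0.0443, M+2 0.2092, M+4 0.3699, M+6 0.2908, M+8 0.0857. Base peak = M+4.
P(M+4) = C(4,2) × 0.4589^2 × 0.5411^2 = 6 × 0.21058921 × 0.29278921 = 0.369949 (base)
P(M) = C(4,0) × 0.4589^4 × 0.5411^0 = 1 × 0.04434782 × 1.0000 = 0.044348
Relative intensity = 0.044348 / 0.369949 × 100 = 12.0

12.0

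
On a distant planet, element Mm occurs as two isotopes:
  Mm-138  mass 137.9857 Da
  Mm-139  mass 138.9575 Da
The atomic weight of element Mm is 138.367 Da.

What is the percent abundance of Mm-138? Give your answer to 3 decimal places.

60.764%

Let x be the fractional abundance of Mm-138; then Mm-139 has abundance 1 − x.
137.9857·x + 138.9575·(1 − x) = 138.367
(137.9857 − 138.9575)·x = 138.367 − 138.9575
x = -0.5905 / -0.9718 = 0.60764 → 60.764% Mm-138, 39.236% Mm-139.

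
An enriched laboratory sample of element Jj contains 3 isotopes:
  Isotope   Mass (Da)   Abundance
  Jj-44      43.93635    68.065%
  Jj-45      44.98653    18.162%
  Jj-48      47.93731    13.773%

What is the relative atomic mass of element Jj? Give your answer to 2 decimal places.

44.68 Da

Average mass = Σ (abundance × isotope mass) = 0.68065 × 43.93635 + 0.18162 × 44.98653 + 0.13773 × 47.93731
= 29.905277 + 8.170454 + 6.602406 = 44.678137 Da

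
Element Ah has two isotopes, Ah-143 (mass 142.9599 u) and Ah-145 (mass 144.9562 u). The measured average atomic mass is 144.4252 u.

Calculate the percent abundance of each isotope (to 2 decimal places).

Let x be the fractional abundance of Ah-143; then Ah-145 has abundance 1 − x.
142.9599·x + 144.9562·(1 − x) = 144.4252
(142.9599 − 144.9562)·x = 144.4252 − 144.9562
x = -0.5310 / -1.9963 = 0.26599 → 26.60% Ah-143, 73.40% Ah-145.

Ah-143: 26.60%, Ah-145: 73.40%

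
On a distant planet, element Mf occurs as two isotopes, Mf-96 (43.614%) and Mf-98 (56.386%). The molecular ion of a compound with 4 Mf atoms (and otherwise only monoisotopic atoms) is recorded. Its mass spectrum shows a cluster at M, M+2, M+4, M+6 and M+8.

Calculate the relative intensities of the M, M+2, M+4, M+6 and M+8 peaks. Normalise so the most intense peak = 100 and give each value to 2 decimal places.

The 4 Mf atoms are independent, so intensities follow the terms of (0.43614 + 0.56386)^4.
P(M) = 0.43614^4 = 0.036183
P(M+2) = 4 × 0.43614^3 × 0.56386^1 = 0.187115
P(M+4) = 6 × 0.43614^2 × 0.56386^2 = 0.362865
P(M+6) = 4 × 0.43614^1 × 0.56386^3 = 0.312752
P(M+8) = 0.56386^4 = 0.101085
The M+4 peak is largest (0.362865); scaling to 100 gives 9.97 : 51.57 : 100.00 : 86.19 : 27.86.

9.97 : 51.57 : 100.00 : 86.19 : 27.86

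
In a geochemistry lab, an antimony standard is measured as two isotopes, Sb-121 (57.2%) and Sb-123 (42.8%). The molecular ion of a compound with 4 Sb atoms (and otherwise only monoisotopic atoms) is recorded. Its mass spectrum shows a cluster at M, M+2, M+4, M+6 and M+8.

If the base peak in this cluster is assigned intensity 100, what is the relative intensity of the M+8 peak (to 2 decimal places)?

Binomial terms of (0.572 + 0.428)^4: M 0.1070, M+2 0.3204, M+4 0.3596, M+6 0.1794, M+8 0.0336 → M+4 is the base peak.
P(M+4) = C(4,2) × 0.572^2 × 0.428^2 = 6 × 0.327184 × 0.183184 = 0.359609 (base)
P(M+8) = C(4,4) × 0.572^0 × 0.428^4 = 1 × 1.0000 × 0.03355638 = 0.033556
Relative intensity = 0.033556 / 0.359609 × 100 = 9.33

9.33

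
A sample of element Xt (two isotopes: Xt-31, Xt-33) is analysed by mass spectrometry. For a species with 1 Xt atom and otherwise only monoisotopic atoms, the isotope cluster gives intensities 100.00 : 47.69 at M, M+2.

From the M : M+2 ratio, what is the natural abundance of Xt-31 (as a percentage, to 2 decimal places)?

Let p = fractional abundance of Xt-31. I(M+2)/I(M) = [C(1,1)·p^0·(1−p)] / p^1 = 1·(1−p)/p = 47.69/100.00 = 0.4769
(1−p)/p = 0.4769/1 = 0.4769  ⇒  p = 1/(1 + 0.4769) = 0.6771
Xt-31: 67.71%, Xt-33: 32.29%.

67.71%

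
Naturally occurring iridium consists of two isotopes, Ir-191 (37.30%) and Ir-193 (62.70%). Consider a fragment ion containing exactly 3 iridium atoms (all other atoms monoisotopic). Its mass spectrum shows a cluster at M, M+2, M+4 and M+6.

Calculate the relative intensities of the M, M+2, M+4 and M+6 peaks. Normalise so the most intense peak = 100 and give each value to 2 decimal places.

Each Ir atom is independently Ir-191 (p = 0.3730) or Ir-193 (q = 0.6270); the cluster is the binomial expansion (p + q)^3.
P(M) = 0.3730^3 = 0.051895
P(M+2) = 3 × 0.3730^2 × 0.6270^1 = 0.261702
P(M+4) = 3 × 0.3730^1 × 0.6270^2 = 0.439911
P(M+6) = 0.6270^3 = 0.246492
The M+4 peak is largest (0.439911); scaling to 100 gives 11.80 : 59.49 : 100.00 : 56.03.

11.80 : 59.49 : 100.00 : 56.03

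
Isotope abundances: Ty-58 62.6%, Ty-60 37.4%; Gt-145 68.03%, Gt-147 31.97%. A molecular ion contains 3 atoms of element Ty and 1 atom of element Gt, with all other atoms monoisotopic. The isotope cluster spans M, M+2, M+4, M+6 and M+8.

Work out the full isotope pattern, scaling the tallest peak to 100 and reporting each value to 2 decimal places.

Element Ty pattern (n=3): 0.24531438 : 0.43968487 : 0.26268713 : 0.05231362
Element Gt pattern (n=1): 0.6803 : 0.3197
Convolve the two distributions (both contribute in 2-u steps):
  M: 0.24531438×0.6803 = 0.166887
  M+2: 0.24531438×0.3197 + 0.43968487×0.6803 = 0.377545
  M+4: 0.43968487×0.3197 + 0.26268713×0.6803 = 0.319273
  M+6: 0.26268713×0.3197 + 0.05231362×0.6803 = 0.119570
  M+8: 0.05231362×0.3197 = 0.016725
Scale to base peak (0.377545) = 100: 44.20 : 100.00 : 84.57 : 31.67 : 4.43

44.20 : 100.00 : 84.57 : 31.67 : 4.43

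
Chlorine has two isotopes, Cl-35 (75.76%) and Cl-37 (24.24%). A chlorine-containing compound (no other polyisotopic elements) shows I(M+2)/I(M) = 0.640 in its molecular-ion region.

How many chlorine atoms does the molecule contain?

For n independent Cl atoms, I(M+2)/I(M) = n · (abundance Cl-37) / (abundance Cl-35) = n · 0.2424/0.7576.
n = 0.640 × 0.7576/0.2424 = 2.00 ≈ 2

2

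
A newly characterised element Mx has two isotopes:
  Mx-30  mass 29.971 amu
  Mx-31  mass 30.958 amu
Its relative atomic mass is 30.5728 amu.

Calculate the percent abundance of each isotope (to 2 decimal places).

Mx-30: 39.03%, Mx-31: 60.97%

Let x be the fractional abundance of Mx-30; then Mx-31 has abundance 1 − x.
29.971·x + 30.958·(1 − x) = 30.5728
(29.971 − 30.958)·x = 30.5728 − 30.958
x = -0.3852 / -0.987 = 0.39027 → 39.03% Mx-30, 60.97% Mx-31.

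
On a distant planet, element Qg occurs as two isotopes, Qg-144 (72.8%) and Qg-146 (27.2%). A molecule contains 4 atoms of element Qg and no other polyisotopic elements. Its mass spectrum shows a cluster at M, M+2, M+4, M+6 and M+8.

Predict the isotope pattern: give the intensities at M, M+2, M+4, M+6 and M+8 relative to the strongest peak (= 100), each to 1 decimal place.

66.9 : 100.0 : 56.0 : 14.0 : 1.3

Each Qg atom is independently Qg-144 (p = 0.728) or Qg-146 (q = 0.272); the cluster is the binomial expansion (p + q)^4.
P(M) = 0.728^4 = 0.280883
P(M+2) = 4 × 0.728^3 × 0.272^1 = 0.419781
P(M+4) = 6 × 0.728^2 × 0.272^2 = 0.235262
P(M+6) = 4 × 0.728^1 × 0.272^3 = 0.058600
P(M+8) = 0.272^4 = 0.005474
The M+2 peak is largest (0.419781); scaling to 100 gives 66.9 : 100.0 : 56.0 : 14.0 : 1.3.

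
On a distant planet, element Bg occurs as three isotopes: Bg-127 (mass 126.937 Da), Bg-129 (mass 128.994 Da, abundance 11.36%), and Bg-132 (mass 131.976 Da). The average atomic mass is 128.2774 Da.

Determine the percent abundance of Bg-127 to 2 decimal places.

66.68%

The remaining 88.64% is split between Bg-127 (fraction x) and Bg-132 (fraction 0.8864 − x).
Substituting: 126.937x + 131.976(0.8864 − x) = 113.6236816
(126.937 − 131.976)x = -3.3598448  ⇒  x = 0.66677, y = 0.21963
Bg-127: 66.68%, Bg-132: 21.96%.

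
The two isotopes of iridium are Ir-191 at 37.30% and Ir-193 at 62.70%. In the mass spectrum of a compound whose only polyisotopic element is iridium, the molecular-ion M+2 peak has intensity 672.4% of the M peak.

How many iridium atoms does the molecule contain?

For n independent Ir atoms, I(M+2)/I(M) = n · (abundance Ir-193) / (abundance Ir-191) = n · 0.6270/0.3730.
n = 6.724 × 0.3730/0.6270 = 4.00 ≈ 4

4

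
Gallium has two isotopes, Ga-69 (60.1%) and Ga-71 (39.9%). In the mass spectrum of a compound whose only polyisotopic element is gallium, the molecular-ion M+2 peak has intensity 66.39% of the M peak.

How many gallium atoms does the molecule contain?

1

With n Ga atoms, P(M+2)/P(M) = C(n,1)·p^(n−1)q / p^n = n·q/p = n · 0.399/0.601.
n = 0.6639 × 0.601/0.399 = 1.00 ≈ 1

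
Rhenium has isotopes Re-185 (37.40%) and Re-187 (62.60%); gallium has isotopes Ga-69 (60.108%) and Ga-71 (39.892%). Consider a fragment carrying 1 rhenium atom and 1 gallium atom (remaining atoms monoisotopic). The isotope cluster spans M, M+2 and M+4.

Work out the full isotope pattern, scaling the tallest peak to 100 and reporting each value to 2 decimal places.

Rhenium pattern (n=1): 0.3740 : 0.6260
Gallium pattern (n=1): 0.60108 : 0.39892
Convolve the two distributions (both contribute in 2-u steps):
  M: 0.3740×0.60108 = 0.224804
  M+2: 0.3740×0.39892 + 0.6260×0.60108 = 0.525472
  M+4: 0.6260×0.39892 = 0.249724
Scale to base peak (0.525472) = 100: 42.78 : 100.00 : 47.52

42.78 : 100.00 : 47.52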